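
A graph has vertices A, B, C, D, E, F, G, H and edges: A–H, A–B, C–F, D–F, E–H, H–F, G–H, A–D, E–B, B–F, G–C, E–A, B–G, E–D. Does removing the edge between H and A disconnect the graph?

No

After removing H–A, the path H-E-A still connects them, so the edge is not a bridge.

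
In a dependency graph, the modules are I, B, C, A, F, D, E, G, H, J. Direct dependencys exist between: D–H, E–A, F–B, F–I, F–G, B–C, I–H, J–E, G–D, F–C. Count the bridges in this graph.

The edges on the cycle F-B-C-F are not bridges since each lies on that cycle.
But removing E–A disconnects E from A; removing E–J disconnects E from J — these are bridges.
That makes 2 bridges.

2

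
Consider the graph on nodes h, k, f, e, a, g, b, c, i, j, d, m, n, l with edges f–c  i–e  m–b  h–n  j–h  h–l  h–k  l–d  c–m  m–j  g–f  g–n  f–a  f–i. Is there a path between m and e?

Yes

From m we can reach a, b, c, d, e, f, g, h, i, j, k, l, m, n, which includes e.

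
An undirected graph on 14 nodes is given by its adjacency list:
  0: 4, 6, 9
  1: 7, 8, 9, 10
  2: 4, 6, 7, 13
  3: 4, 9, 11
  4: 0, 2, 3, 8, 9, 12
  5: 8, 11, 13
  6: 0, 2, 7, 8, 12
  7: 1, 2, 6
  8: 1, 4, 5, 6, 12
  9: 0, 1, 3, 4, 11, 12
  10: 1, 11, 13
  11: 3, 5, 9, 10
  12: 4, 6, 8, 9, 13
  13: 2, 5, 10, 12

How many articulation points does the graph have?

0

Removing 3, for instance, still leaves 1 component. No single vertex removal increases the component count — the graph has no articulation points.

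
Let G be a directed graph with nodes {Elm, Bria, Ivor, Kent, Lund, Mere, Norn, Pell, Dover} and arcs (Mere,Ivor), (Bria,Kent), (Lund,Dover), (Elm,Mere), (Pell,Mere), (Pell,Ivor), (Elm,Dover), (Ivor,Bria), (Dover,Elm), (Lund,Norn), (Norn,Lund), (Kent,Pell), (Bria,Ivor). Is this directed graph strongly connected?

No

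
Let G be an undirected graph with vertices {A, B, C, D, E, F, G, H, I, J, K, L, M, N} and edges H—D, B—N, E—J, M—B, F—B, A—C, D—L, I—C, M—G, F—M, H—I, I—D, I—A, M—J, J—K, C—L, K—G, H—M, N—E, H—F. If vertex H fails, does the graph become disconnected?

Deleting H raises the number of components from 1 to 2, so H is a cut vertex.

Yes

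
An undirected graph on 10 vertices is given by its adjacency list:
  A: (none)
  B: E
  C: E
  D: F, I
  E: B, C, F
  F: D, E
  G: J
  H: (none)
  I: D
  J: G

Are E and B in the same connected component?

Yes

From E we can reach B, C, D, E, F, I, which includes B.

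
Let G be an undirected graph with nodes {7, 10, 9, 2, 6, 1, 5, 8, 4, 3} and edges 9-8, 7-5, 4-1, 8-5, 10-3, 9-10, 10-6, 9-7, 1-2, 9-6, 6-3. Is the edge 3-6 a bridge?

No

After removing 3-6, the path 3-10-6 still connects them, so the edge is not a bridge.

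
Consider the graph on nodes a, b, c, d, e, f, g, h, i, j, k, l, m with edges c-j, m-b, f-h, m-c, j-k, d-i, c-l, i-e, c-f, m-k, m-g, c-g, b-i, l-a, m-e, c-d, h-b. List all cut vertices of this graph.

c, l

Removing c increases the component count from 1 to 2, so c is a cut vertex.
Removing l increases the component count from 1 to 2, so l is a cut vertex.
By contrast removing a leaves 1 component; it is not a cut vertex. No other vertex is a cut vertex either.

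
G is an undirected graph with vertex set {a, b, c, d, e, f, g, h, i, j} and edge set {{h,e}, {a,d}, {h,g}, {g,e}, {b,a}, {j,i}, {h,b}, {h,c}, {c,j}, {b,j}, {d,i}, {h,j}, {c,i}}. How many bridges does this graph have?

The edges on the cycle h-g-e-h are not bridges since each lies on that cycle.
Every edge lies on some cycle, so there are no bridges.

0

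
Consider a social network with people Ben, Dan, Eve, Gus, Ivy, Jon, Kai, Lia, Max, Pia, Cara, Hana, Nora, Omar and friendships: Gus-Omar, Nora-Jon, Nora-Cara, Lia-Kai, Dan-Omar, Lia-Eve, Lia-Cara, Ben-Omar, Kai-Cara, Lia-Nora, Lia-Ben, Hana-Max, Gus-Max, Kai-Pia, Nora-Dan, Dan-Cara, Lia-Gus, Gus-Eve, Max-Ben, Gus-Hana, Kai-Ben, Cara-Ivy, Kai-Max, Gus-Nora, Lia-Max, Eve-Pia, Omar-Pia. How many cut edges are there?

The edges on the cycle Gus-Hana-Max-Gus are not bridges since each lies on that cycle.
But removing Ivy-Cara disconnects Ivy from Cara; removing Nora-Jon disconnects Nora from Jon — these are bridges.
That makes 2 bridges.

2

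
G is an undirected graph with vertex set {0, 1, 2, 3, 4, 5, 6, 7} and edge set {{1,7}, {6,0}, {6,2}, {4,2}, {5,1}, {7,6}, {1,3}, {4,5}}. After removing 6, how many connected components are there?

2

With 6 gone, the remaining components are: {0}; {1, 2, 3, 4, 5, 7}.
That is 2 components.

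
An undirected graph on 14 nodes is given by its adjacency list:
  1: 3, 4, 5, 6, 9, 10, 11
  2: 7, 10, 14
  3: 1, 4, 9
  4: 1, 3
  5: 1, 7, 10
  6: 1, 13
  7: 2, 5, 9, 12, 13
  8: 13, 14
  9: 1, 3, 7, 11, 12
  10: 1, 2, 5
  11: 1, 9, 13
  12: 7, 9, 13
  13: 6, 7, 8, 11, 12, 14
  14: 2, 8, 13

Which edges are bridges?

The edges on the cycle 2-14-8-13-6-1-10-2 are not bridges since each lies on that cycle.
Every edge lies on some cycle, so there are no bridges.

none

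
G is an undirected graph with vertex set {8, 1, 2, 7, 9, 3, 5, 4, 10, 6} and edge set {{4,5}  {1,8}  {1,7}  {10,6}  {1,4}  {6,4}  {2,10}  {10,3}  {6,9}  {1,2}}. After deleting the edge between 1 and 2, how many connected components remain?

1 and 2 are still connected via 1-4-6-10-2, so the component count stays at 1.

1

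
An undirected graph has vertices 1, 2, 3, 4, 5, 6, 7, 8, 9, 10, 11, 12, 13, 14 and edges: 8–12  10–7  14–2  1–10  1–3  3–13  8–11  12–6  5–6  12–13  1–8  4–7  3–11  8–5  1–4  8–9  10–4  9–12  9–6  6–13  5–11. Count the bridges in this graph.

1

The edges on the cycle 1-10-7-4-1 are not bridges since each lies on that cycle.
But removing 14–2 disconnects 14 from 2 — this is a bridge.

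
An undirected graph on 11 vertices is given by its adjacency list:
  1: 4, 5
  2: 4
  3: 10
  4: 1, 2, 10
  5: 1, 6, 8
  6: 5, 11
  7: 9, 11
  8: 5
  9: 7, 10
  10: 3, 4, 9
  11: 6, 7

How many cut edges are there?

3

The edges on the cycle 1-5-6-11-7-9-10-4-1 are not bridges since each lies on that cycle.
But removing 3-10 disconnects 3 from 10; removing 8-5 disconnects 8 from 5; removing 2-4 disconnects 2 from 4 — these are bridges.
That makes 3 bridges.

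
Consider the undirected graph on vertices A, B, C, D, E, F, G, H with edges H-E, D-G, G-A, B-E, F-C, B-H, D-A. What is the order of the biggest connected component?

Starting from C we can reach C, F. That is one component of size 2.
Starting from B we can reach B, E, H. That is one component of size 3.
Starting from A we can reach A, D, G. That is one component of size 3.
The largest has 3 vertices.

3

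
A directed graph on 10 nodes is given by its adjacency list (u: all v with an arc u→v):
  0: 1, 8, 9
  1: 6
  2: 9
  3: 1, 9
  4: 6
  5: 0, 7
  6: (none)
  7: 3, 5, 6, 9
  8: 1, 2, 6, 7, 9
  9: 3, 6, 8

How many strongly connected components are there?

4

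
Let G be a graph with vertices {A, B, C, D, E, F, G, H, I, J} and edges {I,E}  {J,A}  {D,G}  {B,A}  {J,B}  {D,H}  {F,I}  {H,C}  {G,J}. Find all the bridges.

The edges on the cycle J-B-A-J are not bridges since each lies on that cycle.
But removing D-G disconnects D from G; removing I-E disconnects I from E; removing D-H disconnects D from H; removing I-F disconnects I from F — these are bridges.
In total 6 edges are bridges.

C-H, D-G, D-H, E-I, F-I, G-J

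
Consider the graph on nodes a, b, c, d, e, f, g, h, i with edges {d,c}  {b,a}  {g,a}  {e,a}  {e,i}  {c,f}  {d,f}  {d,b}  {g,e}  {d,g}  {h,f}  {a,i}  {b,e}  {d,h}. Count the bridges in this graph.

0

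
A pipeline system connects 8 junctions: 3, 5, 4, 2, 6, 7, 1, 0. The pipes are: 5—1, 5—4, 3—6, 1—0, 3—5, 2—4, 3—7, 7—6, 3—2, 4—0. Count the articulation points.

1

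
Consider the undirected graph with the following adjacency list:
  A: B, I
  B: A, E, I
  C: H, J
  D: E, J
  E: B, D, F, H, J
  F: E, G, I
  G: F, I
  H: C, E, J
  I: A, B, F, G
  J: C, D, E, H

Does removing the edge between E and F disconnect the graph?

After removing E-F, the path E-B-I-F still connects them, so the edge is not a bridge.

No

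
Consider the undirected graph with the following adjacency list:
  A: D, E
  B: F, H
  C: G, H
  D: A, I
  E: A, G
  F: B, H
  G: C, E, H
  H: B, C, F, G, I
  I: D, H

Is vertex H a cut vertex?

Yes

Deleting H raises the number of components from 1 to 2, so H is a cut vertex.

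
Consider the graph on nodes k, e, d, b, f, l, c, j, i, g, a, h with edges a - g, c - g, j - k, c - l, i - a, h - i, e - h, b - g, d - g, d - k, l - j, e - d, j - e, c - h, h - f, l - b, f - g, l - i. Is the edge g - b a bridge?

No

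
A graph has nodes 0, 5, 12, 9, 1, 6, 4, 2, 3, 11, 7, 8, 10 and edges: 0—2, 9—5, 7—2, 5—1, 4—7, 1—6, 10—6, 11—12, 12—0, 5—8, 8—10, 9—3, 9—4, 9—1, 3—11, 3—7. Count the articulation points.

Removing 9 increases the component count from 1 to 2, so 9 is a cut vertex.
By contrast removing 3 leaves 1 component; it is not a cut vertex. No other vertex is a cut vertex either.

1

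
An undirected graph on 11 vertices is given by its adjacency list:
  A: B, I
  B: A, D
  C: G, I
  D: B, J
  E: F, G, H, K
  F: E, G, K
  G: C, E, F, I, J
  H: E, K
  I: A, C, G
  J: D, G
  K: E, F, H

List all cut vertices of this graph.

Removing G increases the component count from 1 to 2, so G is a cut vertex.
By contrast removing A leaves 1 component; it is not a cut vertex. No other vertex is a cut vertex either.

G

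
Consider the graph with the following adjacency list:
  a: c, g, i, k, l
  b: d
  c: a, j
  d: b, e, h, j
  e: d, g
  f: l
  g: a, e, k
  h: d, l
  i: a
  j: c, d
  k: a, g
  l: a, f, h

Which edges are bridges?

a-i, b-d, f-l

The edges on the cycle l-h-d-j-c-a-l are not bridges since each lies on that cycle.
But removing l-f disconnects l from f; removing b-d disconnects b from d; removing i-a disconnects i from a — these are bridges.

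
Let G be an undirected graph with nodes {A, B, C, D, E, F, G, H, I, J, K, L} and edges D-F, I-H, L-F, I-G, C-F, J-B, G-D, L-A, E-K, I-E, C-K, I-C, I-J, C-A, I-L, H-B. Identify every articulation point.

Removing I increases the component count from 1 to 2, so I is a cut vertex.
By contrast removing E leaves 1 component; it is not a cut vertex. No other vertex is a cut vertex either.

I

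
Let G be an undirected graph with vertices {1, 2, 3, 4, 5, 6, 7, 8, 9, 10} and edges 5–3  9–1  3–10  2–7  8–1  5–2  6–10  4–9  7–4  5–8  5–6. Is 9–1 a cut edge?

After removing 9–1, the path 9-4-7-2-5-8-1 still connects them, so the edge is not a bridge.

No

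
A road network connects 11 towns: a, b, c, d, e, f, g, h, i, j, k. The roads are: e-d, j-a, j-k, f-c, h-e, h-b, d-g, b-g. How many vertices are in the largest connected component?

5

i is isolated — a component by itself.
Starting from c we can reach c, f. That is one component of size 2.
Starting from a we can reach a, j, k. That is one component of size 3.
Starting from b we can reach b, d, e, g, h. That is one component of size 5.
The largest has 5 vertices.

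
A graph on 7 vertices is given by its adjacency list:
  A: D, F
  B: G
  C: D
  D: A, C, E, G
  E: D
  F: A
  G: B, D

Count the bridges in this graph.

removing B-G disconnects B from G; removing D-E disconnects D from E; removing D-C disconnects D from C; removing F-A disconnects F from A — these are bridges.
In total 6 edges are bridges.

6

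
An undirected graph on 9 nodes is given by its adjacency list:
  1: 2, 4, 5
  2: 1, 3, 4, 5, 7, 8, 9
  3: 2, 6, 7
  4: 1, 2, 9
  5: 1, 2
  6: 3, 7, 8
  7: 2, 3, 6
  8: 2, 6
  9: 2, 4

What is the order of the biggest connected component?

Starting from 1 we can reach 1, 2, 3, 4, 5, 6, 7, 8, 9. That is one component of size 9.
The largest has 9 vertices.

9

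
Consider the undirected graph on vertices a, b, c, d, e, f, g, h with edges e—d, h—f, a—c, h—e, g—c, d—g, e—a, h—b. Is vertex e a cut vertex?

Deleting e raises the number of components from 1 to 2, so e is a cut vertex.

Yes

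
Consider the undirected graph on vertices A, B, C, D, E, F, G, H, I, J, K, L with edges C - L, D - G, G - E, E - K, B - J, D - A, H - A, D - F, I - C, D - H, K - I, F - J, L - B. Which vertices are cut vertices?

Removing D increases the component count from 1 to 2, so D is a cut vertex.
By contrast removing J leaves 1 component; it is not a cut vertex. No other vertex is a cut vertex either.

D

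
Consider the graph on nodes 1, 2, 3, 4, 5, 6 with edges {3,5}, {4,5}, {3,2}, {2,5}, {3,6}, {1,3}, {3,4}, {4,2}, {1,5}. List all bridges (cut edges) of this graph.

The edges on the cycle 3-4-2-3 are not bridges since each lies on that cycle.
But removing 3-6 disconnects 3 from 6 — this is a bridge.

3-6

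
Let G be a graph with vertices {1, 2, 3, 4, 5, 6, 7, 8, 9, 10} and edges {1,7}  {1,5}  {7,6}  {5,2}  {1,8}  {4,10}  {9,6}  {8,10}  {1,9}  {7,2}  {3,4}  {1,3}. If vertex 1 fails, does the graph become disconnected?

Deleting 1 raises the number of components from 1 to 2, so 1 is a cut vertex.

Yes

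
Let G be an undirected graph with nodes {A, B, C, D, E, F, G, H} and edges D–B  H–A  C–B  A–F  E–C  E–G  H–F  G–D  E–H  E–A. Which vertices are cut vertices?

E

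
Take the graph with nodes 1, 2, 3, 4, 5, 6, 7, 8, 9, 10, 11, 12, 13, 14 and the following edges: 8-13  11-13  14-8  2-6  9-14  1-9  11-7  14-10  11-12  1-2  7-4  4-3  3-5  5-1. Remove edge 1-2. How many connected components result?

2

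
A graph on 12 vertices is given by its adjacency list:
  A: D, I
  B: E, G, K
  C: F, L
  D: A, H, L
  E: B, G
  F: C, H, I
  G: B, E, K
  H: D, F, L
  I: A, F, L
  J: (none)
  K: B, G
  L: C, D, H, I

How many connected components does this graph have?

3

J is isolated — a component by itself.
Starting from B we can reach B, E, G, K. That is one component of size 4.
Starting from A we can reach A, C, D, F, H, I, L. That is one component of size 7.
Total: 3 components.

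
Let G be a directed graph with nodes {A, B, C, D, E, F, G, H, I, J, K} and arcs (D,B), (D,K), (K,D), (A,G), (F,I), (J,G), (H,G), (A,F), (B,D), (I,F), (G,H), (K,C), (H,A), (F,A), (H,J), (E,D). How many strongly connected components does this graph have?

{A, F, G, H, I, J} are all mutually reachable — one SCC of size 6.
{B, D, K} are all mutually reachable — one SCC of size 3.
{C} is an SCC by itself.
{E} is an SCC by itself.
That gives 4 strongly connected components.

4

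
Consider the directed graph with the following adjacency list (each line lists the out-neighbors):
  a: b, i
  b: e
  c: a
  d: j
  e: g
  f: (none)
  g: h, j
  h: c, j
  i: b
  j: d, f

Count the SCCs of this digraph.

3

{a, b, c, e, g, h, i} are all mutually reachable — one SCC of size 7.
{d, j} are all mutually reachable — one SCC of size 2.
{f} is an SCC by itself.
That gives 3 strongly connected components.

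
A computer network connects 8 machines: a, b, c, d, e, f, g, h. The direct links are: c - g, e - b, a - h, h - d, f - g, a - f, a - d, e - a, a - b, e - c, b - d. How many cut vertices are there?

Removing c, for instance, still leaves 1 component. No single vertex removal increases the component count — the graph has no articulation points.

0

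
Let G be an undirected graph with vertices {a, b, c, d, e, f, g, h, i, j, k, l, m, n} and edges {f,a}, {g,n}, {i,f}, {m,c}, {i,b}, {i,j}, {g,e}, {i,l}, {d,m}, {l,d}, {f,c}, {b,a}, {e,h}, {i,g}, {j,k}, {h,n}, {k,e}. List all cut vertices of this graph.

Removing i increases the component count from 1 to 2, so i is a cut vertex.
By contrast removing d leaves 1 component; it is not a cut vertex. No other vertex is a cut vertex either.

i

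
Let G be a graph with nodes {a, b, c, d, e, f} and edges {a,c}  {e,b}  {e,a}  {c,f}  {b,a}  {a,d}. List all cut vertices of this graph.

Removing a increases the component count from 1 to 3, so a is a cut vertex.
Removing c increases the component count from 1 to 2, so c is a cut vertex.
By contrast removing e leaves 1 component; it is not a cut vertex. No other vertex is a cut vertex either.

a, c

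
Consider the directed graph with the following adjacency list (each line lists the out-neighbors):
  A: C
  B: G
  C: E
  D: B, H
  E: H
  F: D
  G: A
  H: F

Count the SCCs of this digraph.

{A, B, C, D, E, F, G, H} are all mutually reachable — one SCC of size 8.
That gives 1 strongly connected component.

1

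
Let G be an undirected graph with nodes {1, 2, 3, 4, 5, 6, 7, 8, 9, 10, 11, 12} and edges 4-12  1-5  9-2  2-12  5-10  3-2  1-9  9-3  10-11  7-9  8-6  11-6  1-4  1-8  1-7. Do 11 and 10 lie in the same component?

Yes

From 11 we can reach 1, 2, 3, 4, 5, 6, 7, 8, 9, 10, 11, 12, which includes 10.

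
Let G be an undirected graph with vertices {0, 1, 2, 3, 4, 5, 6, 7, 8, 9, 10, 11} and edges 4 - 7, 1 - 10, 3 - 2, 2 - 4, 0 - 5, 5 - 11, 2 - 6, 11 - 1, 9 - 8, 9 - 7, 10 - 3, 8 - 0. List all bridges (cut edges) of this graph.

2-6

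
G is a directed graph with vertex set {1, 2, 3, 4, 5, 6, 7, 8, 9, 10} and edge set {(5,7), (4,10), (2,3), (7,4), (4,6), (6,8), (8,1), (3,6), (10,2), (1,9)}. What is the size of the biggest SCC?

{4} is an SCC by itself.
{10} is an SCC by itself.
{1} is an SCC by itself.
{5} is an SCC by itself.
{6} is an SCC by itself.
(and 5 more singleton SCCs)
The largest has 1 vertex.

1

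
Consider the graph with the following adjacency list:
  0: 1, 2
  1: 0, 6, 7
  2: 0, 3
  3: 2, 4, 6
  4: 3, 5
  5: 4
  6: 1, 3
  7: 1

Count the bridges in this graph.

3

The edges on the cycle 2-0-1-6-3-2 are not bridges since each lies on that cycle.
But removing 4-5 disconnects 4 from 5; removing 3-4 disconnects 3 from 4; removing 1-7 disconnects 1 from 7 — these are bridges.
That makes 3 bridges.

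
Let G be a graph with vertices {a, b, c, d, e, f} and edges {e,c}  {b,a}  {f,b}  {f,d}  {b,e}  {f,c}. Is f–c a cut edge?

After removing f–c, the path f-b-e-c still connects them, so the edge is not a bridge.

No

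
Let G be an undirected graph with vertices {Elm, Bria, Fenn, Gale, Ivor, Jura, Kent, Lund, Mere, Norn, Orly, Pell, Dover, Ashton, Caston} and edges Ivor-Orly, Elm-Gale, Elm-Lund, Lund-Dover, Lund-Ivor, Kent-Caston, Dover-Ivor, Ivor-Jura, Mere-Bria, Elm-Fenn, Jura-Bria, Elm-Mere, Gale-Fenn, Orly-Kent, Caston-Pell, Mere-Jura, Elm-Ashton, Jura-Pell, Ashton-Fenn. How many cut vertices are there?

Removing Elm increases the component count from 2 to 3, so Elm is a cut vertex.
By contrast removing Caston leaves 2 components; it is not a cut vertex. No other vertex is a cut vertex either.

1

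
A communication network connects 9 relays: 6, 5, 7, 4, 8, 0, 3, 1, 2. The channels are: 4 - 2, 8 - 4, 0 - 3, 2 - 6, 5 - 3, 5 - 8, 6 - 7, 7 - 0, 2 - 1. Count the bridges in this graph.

The edges on the cycle 5-8-4-2-6-7-0-3-5 are not bridges since each lies on that cycle.
But removing 1 - 2 disconnects 1 from 2 — this is a bridge.

1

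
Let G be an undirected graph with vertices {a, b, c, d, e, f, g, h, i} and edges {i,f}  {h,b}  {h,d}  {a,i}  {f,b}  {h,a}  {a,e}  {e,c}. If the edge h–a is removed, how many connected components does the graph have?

h and a are still connected via h-b-f-i-a, so the component count stays at 2.

2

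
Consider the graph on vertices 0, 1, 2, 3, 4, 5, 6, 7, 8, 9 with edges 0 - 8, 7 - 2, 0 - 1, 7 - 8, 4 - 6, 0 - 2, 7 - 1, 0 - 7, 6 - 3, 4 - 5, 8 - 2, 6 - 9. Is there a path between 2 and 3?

No

The component containing 2 is {0, 1, 2, 7, 8}, and 3 is not in it.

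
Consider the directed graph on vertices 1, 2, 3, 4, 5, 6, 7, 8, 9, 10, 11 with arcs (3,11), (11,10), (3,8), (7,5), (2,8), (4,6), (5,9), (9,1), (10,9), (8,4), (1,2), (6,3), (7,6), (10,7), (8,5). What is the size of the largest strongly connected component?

{1, 2, 3, 4, 5, 6, 7, 8, 9, 10, 11} are all mutually reachable — one SCC of size 11.
The largest has 11 vertices.

11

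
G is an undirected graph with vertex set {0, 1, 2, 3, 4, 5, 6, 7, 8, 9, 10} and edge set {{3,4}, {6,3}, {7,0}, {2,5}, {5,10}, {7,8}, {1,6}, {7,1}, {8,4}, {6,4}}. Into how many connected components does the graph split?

9 is isolated — a component by itself.
Starting from 2 we can reach 2, 5, 10. That is one component of size 3.
Starting from 0 we can reach 0, 1, 3, 4, 6, 7, 8. That is one component of size 7.
Total: 3 components.

3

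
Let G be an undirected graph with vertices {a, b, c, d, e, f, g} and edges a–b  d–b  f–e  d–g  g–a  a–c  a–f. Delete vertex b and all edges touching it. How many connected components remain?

1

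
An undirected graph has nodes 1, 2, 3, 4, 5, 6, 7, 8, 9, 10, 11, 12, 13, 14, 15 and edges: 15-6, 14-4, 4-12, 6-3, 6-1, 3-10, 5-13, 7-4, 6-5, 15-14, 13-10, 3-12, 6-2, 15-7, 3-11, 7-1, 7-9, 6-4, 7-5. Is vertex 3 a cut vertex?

Yes

Deleting 3 raises the number of components from 2 to 3, so 3 is a cut vertex.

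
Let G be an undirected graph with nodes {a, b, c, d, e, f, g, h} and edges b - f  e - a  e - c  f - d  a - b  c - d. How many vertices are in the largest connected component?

6

g is isolated — a component by itself.
h is isolated — a component by itself.
Starting from a we can reach a, b, c, d, e, f. That is one component of size 6.
The largest has 6 vertices.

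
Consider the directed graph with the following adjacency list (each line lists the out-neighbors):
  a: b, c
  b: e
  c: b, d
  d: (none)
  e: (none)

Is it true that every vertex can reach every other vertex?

There is no directed path from e to a, so the graph is not strongly connected.

No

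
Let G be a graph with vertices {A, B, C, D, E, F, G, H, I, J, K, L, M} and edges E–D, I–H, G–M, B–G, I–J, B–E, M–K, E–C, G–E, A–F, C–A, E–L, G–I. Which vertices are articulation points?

Removing A increases the component count from 1 to 2, so A is a cut vertex.
Removing C increases the component count from 1 to 2, so C is a cut vertex.
Removing E increases the component count from 1 to 4, so E is a cut vertex.
Likewise G, I, M are cut vertices.
By contrast removing B leaves 1 component; it is not a cut vertex. No other vertex is a cut vertex either.

A, C, E, G, I, M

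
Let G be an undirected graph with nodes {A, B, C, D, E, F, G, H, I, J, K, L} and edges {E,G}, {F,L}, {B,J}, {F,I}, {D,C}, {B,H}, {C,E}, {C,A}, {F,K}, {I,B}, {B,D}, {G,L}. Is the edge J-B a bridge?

Removing J-B leaves no path between J and B: the component count goes from 1 to 2. So it is a bridge.

Yes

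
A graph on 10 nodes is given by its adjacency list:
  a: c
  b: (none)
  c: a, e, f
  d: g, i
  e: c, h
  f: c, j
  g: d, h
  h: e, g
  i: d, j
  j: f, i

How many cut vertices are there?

Removing c increases the component count from 2 to 3, so c is a cut vertex.
By contrast removing d leaves 2 components; it is not a cut vertex. No other vertex is a cut vertex either.

1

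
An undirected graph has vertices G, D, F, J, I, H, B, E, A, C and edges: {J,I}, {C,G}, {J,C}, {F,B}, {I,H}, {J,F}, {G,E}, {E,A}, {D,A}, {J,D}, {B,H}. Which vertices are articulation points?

J

Removing J increases the component count from 1 to 2, so J is a cut vertex.
By contrast removing E leaves 1 component; it is not a cut vertex. No other vertex is a cut vertex either.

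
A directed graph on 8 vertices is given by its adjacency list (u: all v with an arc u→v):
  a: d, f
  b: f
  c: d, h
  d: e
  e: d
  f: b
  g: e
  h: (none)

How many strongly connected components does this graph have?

{d, e} are all mutually reachable — one SCC of size 2.
{b, f} are all mutually reachable — one SCC of size 2.
{a} is an SCC by itself.
{c} is an SCC by itself.
{g} is an SCC by itself.
(and 1 more singleton SCC)
That gives 6 strongly connected components.

6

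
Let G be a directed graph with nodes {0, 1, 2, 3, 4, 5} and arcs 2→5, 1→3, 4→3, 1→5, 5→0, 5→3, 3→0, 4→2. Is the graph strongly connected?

No

There is no directed path from 4 to 1, so the graph is not strongly connected.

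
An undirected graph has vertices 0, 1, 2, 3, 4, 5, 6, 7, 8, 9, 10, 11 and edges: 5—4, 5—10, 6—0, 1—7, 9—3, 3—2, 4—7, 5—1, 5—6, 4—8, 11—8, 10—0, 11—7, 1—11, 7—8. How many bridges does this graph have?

The edges on the cycle 5-10-0-6-5 are not bridges since each lies on that cycle.
But removing 3—2 disconnects 3 from 2; removing 9—3 disconnects 9 from 3 — these are bridges.
That makes 2 bridges.

2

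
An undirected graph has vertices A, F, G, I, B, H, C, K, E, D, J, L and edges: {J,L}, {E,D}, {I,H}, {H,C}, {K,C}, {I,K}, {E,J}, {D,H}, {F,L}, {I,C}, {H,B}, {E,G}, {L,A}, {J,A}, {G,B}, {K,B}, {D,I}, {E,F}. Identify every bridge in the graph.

none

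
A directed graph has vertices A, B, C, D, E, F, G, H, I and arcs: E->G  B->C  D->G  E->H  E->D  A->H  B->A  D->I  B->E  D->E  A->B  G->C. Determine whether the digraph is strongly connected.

There is no directed path from F to I, so the graph is not strongly connected.

No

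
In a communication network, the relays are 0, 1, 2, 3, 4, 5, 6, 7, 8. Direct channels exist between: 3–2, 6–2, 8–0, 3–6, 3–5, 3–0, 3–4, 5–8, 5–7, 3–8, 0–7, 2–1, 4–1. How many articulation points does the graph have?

1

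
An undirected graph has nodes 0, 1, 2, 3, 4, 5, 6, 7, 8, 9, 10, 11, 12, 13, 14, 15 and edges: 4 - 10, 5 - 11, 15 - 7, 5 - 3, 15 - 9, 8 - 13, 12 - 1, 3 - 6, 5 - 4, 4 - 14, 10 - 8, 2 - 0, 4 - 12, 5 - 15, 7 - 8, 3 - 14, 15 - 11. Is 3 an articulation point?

Yes

Deleting 3 raises the number of components from 2 to 3, so 3 is a cut vertex.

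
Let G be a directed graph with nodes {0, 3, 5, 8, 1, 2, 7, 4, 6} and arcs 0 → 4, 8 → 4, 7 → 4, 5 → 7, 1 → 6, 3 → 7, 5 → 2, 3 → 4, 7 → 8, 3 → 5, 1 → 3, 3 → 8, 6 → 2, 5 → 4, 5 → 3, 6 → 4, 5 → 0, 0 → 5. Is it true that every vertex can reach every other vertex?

No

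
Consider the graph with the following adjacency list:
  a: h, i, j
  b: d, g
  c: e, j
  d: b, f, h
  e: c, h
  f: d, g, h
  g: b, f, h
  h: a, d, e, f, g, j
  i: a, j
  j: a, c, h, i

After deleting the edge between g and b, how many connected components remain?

g and b are still connected via g-h-d-b, so the component count stays at 1.

1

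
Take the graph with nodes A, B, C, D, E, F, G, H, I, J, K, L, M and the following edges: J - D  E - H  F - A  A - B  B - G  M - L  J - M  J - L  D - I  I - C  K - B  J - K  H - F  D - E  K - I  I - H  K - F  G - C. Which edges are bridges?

none

The edges on the cycle J-M-L-J are not bridges since each lies on that cycle.
Every edge lies on some cycle, so there are no bridges.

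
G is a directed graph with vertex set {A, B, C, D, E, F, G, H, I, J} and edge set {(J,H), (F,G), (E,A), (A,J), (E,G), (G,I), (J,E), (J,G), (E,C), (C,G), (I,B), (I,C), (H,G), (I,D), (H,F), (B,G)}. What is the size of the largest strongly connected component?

4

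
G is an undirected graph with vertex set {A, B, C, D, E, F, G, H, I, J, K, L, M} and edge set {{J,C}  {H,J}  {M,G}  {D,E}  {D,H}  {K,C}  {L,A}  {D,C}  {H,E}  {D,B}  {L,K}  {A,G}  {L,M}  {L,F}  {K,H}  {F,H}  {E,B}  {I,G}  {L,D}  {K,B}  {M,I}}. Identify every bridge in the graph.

The edges on the cycle L-F-H-J-C-K-L are not bridges since each lies on that cycle.
Every edge lies on some cycle, so there are no bridges.

none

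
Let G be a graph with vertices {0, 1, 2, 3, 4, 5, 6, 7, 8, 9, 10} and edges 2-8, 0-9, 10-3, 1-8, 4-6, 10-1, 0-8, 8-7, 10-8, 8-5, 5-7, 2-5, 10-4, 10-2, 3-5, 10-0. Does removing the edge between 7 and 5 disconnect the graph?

No

After removing 7-5, the path 7-8-5 still connects them, so the edge is not a bridge.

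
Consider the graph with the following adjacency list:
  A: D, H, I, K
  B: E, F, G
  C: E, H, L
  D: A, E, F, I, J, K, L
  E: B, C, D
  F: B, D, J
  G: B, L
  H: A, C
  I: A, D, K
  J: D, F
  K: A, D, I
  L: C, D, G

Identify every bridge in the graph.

The edges on the cycle D-F-B-E-C-L-D are not bridges since each lies on that cycle.
Every edge lies on some cycle, so there are no bridges.

none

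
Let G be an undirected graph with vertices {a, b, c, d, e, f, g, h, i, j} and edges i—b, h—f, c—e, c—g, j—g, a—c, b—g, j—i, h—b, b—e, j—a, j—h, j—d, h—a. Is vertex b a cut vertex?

Deleting b leaves 1 component (was 1) (its neighbors e, g, h, i remain connected to each other), so b is not a cut vertex.

No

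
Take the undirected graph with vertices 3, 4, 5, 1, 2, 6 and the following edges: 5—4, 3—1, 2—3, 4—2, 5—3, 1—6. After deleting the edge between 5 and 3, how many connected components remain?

1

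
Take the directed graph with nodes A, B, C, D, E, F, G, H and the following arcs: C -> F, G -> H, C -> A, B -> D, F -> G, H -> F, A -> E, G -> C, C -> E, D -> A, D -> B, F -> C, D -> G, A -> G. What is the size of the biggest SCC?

5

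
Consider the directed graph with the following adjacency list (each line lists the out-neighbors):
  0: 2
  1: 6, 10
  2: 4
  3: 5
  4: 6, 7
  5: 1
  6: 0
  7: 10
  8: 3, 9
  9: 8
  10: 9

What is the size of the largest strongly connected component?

11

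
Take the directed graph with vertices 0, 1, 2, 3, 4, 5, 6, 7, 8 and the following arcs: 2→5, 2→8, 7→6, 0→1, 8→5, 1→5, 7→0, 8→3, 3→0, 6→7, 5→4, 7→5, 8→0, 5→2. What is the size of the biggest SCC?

{0, 1, 2, 3, 5, 8} are all mutually reachable — one SCC of size 6.
{6, 7} are all mutually reachable — one SCC of size 2.
{4} is an SCC by itself.
The largest has 6 vertices.

6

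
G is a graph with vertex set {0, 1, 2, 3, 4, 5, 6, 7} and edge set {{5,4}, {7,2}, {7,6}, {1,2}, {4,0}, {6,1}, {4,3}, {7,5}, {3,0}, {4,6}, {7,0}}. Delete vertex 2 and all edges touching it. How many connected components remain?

1

With 2 gone, the remaining components are: {0, 1, 3, 4, 5, 6, 7}.
That is 1 component.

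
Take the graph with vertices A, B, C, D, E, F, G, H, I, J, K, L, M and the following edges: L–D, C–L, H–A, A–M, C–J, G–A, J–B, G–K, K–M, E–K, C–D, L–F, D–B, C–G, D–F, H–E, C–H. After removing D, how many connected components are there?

With D gone, the remaining components are: {I}; {A, B, C, E, F, G, H, J, K, L, M}.
That is 2 components.

2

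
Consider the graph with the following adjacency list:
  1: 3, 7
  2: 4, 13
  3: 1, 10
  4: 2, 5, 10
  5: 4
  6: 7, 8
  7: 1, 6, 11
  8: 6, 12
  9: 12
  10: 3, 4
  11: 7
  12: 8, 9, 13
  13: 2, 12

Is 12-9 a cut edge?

Removing 12-9 leaves no path between 12 and 9: the component count goes from 1 to 2. So it is a bridge.

Yes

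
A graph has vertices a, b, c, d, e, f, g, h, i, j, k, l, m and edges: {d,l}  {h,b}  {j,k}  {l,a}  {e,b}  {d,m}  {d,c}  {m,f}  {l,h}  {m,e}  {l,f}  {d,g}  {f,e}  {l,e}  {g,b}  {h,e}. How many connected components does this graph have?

3

i is isolated — a component by itself.
Starting from j we can reach j, k. That is one component of size 2.
Starting from a we can reach a, b, c, d, e, f, g, h, l, m. That is one component of size 10.
Total: 3 components.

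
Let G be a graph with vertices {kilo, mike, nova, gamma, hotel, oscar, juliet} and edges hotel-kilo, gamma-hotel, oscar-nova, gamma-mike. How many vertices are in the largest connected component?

juliet is isolated — a component by itself.
Starting from nova we can reach nova, oscar. That is one component of size 2.
Starting from kilo we can reach kilo, mike, gamma, hotel. That is one component of size 4.
The largest has 4 vertices.

4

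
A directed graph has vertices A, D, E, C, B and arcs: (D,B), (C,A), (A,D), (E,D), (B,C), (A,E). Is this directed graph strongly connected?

Yes

From A we can reach every vertex (A, B, C, D, E), and every vertex can reach A (A, B, C, D, E). So the whole graph is one strongly connected component.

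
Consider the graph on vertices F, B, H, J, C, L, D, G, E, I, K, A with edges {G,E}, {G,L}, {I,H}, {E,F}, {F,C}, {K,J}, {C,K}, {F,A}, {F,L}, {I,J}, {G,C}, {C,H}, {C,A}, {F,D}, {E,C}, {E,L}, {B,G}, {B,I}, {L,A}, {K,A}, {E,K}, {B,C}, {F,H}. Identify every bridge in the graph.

D-F

The edges on the cycle E-F-L-E are not bridges since each lies on that cycle.
But removing D–F disconnects D from F — this is a bridge.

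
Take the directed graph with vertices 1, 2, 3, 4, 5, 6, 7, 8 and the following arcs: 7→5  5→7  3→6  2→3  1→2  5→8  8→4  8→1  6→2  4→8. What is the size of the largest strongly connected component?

3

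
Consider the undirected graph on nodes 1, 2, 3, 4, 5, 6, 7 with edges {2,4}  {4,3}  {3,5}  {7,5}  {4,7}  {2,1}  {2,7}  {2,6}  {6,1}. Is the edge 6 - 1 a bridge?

No

After removing 6 - 1, the path 6-2-1 still connects them, so the edge is not a bridge.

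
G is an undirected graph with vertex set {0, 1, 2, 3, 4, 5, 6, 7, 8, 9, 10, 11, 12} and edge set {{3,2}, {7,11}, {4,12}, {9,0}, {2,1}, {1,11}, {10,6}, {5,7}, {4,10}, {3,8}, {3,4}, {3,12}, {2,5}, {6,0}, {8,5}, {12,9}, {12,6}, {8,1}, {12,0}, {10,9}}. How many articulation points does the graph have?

1

Removing 3 increases the component count from 1 to 2, so 3 is a cut vertex.
By contrast removing 1 leaves 1 component; it is not a cut vertex. No other vertex is a cut vertex either.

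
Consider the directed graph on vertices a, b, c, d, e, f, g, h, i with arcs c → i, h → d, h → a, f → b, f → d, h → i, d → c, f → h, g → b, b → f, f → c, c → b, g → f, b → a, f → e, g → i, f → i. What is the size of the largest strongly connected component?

{b, c, d, f, h} are all mutually reachable — one SCC of size 5.
{a} is an SCC by itself.
{e} is an SCC by itself.
{g} is an SCC by itself.
{i} is an SCC by itself.
The largest has 5 vertices.

5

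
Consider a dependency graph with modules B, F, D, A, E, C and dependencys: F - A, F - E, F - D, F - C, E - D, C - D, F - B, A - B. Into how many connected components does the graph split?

1

Starting from A we can reach A, B, C, D, E, F. That is one component of size 6.
Total: 1 component.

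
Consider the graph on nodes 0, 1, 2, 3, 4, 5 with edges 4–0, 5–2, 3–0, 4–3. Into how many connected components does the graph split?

3

1 is isolated — a component by itself.
Starting from 2 we can reach 2, 5. That is one component of size 2.
Starting from 0 we can reach 0, 3, 4. That is one component of size 3.
Total: 3 components.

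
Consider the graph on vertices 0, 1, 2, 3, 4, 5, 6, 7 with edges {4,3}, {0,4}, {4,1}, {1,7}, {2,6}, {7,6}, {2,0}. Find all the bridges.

3-4

The edges on the cycle 2-0-4-1-7-6-2 are not bridges since each lies on that cycle.
But removing 4 - 3 disconnects 4 from 3 — this is a bridge.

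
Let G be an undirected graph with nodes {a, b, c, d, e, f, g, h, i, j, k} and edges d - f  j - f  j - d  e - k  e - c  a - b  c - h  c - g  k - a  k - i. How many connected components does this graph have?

Starting from d we can reach d, f, j. That is one component of size 3.
Starting from a we can reach a, b, c, e, g, h, i, k. That is one component of size 8.
Total: 2 components.

2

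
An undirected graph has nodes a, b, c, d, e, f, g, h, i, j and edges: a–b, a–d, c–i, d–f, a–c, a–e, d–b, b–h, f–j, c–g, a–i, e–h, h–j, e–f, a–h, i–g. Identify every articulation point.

a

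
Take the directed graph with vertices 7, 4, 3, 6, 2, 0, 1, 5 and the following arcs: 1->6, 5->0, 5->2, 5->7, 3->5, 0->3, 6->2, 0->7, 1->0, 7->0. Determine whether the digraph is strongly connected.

No

There is no directed path from 3 to 1, so the graph is not strongly connected.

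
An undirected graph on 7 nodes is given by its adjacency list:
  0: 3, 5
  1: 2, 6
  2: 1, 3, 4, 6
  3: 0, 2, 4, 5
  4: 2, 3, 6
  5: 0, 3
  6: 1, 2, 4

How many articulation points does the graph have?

1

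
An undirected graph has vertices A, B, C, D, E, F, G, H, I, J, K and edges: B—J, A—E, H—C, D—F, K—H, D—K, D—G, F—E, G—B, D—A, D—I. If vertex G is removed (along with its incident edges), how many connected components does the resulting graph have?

With G gone, the remaining components are: {B, J}; {A, C, D, E, F, H, I, K}.
That is 2 components.

2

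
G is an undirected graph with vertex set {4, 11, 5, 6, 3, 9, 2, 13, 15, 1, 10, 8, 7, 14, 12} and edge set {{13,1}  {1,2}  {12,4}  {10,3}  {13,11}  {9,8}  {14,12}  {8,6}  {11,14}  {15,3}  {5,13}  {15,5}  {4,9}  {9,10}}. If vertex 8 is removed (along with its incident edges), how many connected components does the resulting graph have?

3

With 8 gone, the remaining components are: {6}; {7}; {1, 2, 3, 4, 5, 9, 10, 11, 12, 13, 14, 15}.
That is 3 components.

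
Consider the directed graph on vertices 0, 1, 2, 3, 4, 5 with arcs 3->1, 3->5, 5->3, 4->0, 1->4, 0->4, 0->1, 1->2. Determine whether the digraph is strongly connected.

No

There is no directed path from 2 to 4, so the graph is not strongly connected.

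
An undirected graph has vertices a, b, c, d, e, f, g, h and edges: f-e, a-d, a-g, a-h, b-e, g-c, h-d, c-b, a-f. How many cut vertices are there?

Removing a increases the component count from 1 to 2, so a is a cut vertex.
By contrast removing g leaves 1 component; it is not a cut vertex. No other vertex is a cut vertex either.

1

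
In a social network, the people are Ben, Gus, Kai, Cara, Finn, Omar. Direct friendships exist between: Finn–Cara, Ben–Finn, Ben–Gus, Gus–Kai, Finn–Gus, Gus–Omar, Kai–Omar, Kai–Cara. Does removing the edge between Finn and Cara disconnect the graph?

After removing Finn–Cara, the path Finn-Gus-Kai-Cara still connects them, so the edge is not a bridge.

No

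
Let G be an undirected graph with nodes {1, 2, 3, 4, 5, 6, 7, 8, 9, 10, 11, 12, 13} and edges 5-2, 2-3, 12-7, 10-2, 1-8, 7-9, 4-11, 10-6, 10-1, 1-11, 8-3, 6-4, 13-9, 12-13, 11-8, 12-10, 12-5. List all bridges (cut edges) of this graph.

The edges on the cycle 10-6-4-11-1-10 are not bridges since each lies on that cycle.
Every edge lies on some cycle, so there are no bridges.

none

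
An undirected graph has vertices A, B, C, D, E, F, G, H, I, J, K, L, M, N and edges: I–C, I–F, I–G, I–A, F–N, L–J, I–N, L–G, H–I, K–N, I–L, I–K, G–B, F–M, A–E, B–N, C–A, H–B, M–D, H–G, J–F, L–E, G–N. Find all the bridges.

D-M, F-M

The edges on the cycle I-C-A-I are not bridges since each lies on that cycle.
But removing M–F disconnects M from F; removing D–M disconnects D from M — these are bridges.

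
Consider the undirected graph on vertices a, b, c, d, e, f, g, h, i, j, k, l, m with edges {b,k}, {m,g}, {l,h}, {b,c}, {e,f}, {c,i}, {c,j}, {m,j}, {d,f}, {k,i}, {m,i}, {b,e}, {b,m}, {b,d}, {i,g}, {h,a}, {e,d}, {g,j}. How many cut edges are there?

2

The edges on the cycle b-e-f-d-b are not bridges since each lies on that cycle.
But removing l—h disconnects l from h; removing h—a disconnects h from a — these are bridges.
That makes 2 bridges.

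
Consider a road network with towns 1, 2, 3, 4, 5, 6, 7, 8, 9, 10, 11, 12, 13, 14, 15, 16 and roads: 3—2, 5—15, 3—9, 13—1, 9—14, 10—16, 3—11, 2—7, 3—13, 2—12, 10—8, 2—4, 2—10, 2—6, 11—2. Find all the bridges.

The edges on the cycle 3-11-2-3 are not bridges since each lies on that cycle.
But removing 2—7 disconnects 2 from 7; removing 3—13 disconnects 3 from 13; removing 2—10 disconnects 2 from 10; removing 10—8 disconnects 10 from 8 — these are bridges.
In total 12 edges are bridges.

1-13, 10-16, 10-2, 10-8, 12-2, 13-3, 14-9, 15-5, 2-4, 2-6, 2-7, 3-9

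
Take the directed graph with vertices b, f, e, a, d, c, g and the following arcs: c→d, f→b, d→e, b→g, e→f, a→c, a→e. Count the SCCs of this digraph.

{e} is an SCC by itself.
{g} is an SCC by itself.
{a} is an SCC by itself.
{b} is an SCC by itself.
{f} is an SCC by itself.
(and 2 more singleton SCCs)
That gives 7 strongly connected components.

7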